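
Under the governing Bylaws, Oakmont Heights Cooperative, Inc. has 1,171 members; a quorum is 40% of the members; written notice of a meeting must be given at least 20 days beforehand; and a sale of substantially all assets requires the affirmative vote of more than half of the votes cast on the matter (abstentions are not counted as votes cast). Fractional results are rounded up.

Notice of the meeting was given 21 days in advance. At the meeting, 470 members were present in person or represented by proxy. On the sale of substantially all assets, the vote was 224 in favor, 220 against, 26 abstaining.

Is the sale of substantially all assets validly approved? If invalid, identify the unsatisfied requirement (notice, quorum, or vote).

Valid — all requirements satisfied.

Notice: 21 days given; 20 required. Satisfied.
Quorum: 40% of 1,171 = 468.40, rounded up to 469; 470 present. Satisfied.
Vote: requires a majority of the votes cast (470 − 26 abstaining = 444); a majority of 444 is 223, so 223 needed; 224 in favor. Satisfied.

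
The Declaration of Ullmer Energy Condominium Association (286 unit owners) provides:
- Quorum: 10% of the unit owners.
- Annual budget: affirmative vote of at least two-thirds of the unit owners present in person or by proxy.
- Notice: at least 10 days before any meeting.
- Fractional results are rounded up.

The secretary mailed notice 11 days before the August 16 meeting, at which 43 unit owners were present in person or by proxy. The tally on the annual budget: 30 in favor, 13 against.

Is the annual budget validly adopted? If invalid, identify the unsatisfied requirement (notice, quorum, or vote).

Valid — all requirements satisfied.

Notice: 11 days given; 10 required. Satisfied.
Quorum: 10% of 286 = 28.60, rounded up to 29; 43 present. Satisfied.
Vote: requires two-thirds of those present (43); 2/3 of 43 = 28.67, rounded up to 29, so 29 needed; 30 in favor. Satisfied.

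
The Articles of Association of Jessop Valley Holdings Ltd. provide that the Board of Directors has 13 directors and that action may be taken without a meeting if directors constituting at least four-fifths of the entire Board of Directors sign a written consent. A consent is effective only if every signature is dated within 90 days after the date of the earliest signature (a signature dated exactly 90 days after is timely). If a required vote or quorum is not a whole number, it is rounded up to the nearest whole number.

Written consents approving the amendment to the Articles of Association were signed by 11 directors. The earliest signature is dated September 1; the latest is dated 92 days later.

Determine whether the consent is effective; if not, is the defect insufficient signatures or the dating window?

Not effective — dating-window requirement not satisfied.

Signatures required: at least four-fifths of 13 — 4/5 of 13 = 10.40, rounded up to 11, so 11 needed; 11 signed. Sufficient.
Dating window: the latest signature is 92 days after the earliest; the limit is 90 days. Outside the window.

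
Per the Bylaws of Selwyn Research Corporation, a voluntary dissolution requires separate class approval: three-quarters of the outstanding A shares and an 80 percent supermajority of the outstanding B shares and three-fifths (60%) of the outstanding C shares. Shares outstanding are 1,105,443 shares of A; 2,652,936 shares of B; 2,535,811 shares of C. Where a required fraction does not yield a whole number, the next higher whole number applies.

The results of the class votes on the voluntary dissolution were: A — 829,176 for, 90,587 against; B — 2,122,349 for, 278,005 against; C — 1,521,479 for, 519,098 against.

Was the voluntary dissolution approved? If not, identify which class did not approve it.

Not approved — the C shares did not give the required vote.

A: 3/4 of 1105443 = 829082.25, rounded up to 829083; 829,083 required, 829,176 in favor — approved.
B: 4/5 of 2652936 = 2122348.80, rounded up to 2122349; 2,122,349 required, 2,122,349 in favor — approved.
C: 3/5 of 2535811 = 1521486.60, rounded up to 1521487; 1,521,487 required, 1,521,479 in favor — not approved.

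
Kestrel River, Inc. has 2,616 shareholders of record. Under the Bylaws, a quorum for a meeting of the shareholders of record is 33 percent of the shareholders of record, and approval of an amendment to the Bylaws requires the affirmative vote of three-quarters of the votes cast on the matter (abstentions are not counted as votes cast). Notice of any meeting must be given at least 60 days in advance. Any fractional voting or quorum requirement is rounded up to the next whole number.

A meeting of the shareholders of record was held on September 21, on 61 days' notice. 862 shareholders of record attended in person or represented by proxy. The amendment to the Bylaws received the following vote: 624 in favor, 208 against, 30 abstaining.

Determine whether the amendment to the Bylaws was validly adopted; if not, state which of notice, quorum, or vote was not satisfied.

Invalid — quorum requirement not satisfied.

Notice: 61 days given; 60 required. Satisfied.
Quorum: 33% of 2,616 = 863.28, rounded up to 864; 862 present. Not satisfied.
Vote: requires three-fourths of the votes cast (862 − 30 abstaining = 832); 3/4 of 832 = 624, so 624 needed; 624 in favor. Satisfied.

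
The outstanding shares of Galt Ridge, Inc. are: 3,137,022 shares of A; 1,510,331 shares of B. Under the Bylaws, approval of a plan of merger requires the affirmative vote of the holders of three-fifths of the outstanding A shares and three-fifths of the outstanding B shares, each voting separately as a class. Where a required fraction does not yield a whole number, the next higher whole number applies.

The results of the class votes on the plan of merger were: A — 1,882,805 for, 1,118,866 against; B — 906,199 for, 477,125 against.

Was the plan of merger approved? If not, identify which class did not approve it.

A: 3/5 of 3137022 = 1882213.20, rounded up to 1882214; 1,882,214 required, 1,882,805 in favor — approved.
B: 3/5 of 1510331 = 906198.60, rounded up to 906199; 906,199 required, 906,199 in favor — approved.

Approved — every class gave the required vote.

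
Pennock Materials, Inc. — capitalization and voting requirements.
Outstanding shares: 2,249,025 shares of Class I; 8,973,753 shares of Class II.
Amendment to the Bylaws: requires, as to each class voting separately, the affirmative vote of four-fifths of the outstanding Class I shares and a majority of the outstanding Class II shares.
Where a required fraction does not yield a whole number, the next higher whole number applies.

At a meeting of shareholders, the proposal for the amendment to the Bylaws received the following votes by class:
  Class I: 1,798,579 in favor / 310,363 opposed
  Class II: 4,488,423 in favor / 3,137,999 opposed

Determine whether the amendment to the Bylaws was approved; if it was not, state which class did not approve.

Not approved — the Class I shares did not give the required vote.

Class I: 4/5 of 2249025 = 1799220; 1,799,220 required, 1,798,579 in favor — not approved.
Class II: a majority of 8973753 is 4486877; 4,486,877 required, 4,488,423 in favor — approved.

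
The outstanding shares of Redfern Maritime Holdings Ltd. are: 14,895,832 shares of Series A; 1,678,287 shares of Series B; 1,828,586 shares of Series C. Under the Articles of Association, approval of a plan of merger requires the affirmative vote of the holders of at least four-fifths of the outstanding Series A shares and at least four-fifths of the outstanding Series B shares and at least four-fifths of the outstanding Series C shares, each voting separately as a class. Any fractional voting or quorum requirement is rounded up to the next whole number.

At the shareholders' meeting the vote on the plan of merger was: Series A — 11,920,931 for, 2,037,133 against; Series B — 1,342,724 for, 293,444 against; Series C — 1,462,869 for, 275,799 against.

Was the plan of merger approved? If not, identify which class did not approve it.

Approved — every class gave the required vote.

Series A: 4/5 of 14895832 = 11916665.60, rounded up to 11916666; 11,916,666 required, 11,920,931 in favor — approved.
Series B: 4/5 of 1678287 = 1342629.60, rounded up to 1342630; 1,342,630 required, 1,342,724 in favor — approved.
Series C: 4/5 of 1828586 = 1462868.80, rounded up to 1462869; 1,462,869 required, 1,462,869 in favor — approved.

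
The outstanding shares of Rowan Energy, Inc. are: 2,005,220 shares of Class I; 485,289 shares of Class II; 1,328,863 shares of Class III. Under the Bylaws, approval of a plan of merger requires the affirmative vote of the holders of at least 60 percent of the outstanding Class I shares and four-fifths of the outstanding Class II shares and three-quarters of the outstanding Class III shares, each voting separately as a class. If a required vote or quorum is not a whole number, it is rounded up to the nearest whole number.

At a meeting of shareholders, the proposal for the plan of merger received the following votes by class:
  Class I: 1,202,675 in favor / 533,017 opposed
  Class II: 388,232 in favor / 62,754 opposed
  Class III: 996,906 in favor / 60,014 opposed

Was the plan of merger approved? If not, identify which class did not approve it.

Not approved — the Class I shares did not give the required vote.

Class I: 3/5 of 2005220 = 1203132; 1,203,132 required, 1,202,675 in favor — not approved.
Class II: 4/5 of 485289 = 388231.20, rounded up to 388232; 388,232 required, 388,232 in favor — approved.
Class III: 3/4 of 1328863 = 996647.25, rounded up to 996648; 996,648 required, 996,906 in favor — approved.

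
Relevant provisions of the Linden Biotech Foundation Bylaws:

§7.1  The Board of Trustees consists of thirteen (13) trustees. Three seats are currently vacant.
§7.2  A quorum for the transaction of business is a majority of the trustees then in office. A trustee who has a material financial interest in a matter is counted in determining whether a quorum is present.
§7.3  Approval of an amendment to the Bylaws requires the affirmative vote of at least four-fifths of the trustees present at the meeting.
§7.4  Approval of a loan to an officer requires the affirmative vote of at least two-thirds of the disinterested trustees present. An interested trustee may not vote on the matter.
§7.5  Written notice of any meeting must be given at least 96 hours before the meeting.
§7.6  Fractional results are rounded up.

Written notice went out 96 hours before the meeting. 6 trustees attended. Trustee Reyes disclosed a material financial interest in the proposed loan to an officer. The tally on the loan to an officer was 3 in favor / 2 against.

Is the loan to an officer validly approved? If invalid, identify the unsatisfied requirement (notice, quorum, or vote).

Notice: 96 hours given; 96 required (96 ≥ 96). Satisfied.
Quorum: 6 present (interested trustees count toward quorum); quorum is 6. Satisfied.
Vote: the loan to an officer requires two-thirds of the disinterested trustees present (6 − 1 = 5). 2/3 of 5 = 3.33, rounded up to 4, so 4 affirmative votes are needed; 3 voted in favor. Not satisfied.

Invalid — vote requirement not satisfied.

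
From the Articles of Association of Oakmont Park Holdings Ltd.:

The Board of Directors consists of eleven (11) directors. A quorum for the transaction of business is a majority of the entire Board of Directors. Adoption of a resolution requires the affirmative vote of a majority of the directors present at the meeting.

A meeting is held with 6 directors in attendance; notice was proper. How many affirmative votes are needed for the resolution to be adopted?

The resolution requires a majority of the directors present (6).
A majority of 6 is 4.

4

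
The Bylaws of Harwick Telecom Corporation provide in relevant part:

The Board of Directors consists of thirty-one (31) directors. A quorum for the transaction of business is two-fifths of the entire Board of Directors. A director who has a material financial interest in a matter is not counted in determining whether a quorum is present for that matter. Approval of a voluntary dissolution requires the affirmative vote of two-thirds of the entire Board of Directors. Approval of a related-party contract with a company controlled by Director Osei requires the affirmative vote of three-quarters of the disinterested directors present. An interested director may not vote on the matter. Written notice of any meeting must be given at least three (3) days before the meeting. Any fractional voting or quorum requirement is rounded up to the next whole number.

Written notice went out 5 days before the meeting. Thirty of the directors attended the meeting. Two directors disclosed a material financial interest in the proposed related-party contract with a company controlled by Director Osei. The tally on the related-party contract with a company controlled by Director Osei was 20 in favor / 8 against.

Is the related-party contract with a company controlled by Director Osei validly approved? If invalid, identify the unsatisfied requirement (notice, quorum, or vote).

Notice: 5 days given; 3 required (5 ≥ 3). Satisfied.
Quorum: 30 present, but the 2 interested directors do not count, leaving 28. Quorum is 13. Satisfied.
Vote: the related-party contract with a company controlled by Director Osei requires three-fourths of the disinterested directors present (30 − 2 = 28). 3/4 of 28 = 21, so 21 affirmative votes are needed; 20 voted in favor. Not satisfied.

Invalid — vote requirement not satisfied.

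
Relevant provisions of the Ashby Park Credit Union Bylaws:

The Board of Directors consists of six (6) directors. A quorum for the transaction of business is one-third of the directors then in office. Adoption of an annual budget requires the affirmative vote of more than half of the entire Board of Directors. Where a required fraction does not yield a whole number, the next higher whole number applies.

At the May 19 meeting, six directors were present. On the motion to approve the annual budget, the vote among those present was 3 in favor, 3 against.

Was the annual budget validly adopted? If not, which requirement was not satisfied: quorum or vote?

Invalid — vote requirement not satisfied.

Quorum: 6 present; quorum is 2. Satisfied.
Vote: the annual budget requires a majority of the entire Board of Directors (6). A majority of 6 is 4, so 4 affirmative votes are needed; 3 voted in favor. Not satisfied.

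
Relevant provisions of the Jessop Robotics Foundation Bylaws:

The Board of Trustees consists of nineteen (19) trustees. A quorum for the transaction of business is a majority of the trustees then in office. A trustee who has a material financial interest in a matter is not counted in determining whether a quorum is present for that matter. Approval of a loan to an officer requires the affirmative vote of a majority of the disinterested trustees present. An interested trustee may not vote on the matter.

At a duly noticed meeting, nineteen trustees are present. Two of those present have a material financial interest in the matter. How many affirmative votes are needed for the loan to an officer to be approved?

9

The loan to an officer requires a majority of the disinterested trustees present (19 − 2 = 17).
A majority of 17 is 9.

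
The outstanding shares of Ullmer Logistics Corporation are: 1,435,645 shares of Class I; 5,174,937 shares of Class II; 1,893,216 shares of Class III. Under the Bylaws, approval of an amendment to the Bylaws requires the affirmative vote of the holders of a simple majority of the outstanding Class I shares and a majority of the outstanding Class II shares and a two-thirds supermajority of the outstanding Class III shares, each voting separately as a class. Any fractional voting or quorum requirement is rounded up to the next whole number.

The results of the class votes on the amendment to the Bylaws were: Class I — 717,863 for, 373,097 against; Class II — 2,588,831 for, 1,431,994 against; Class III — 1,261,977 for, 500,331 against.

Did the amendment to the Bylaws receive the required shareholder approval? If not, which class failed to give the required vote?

Not approved — the Class III shares did not give the required vote.

Class I: a majority of 1435645 is 717823; 717,823 required, 717,863 in favor — approved.
Class II: a majority of 5174937 is 2587469; 2,587,469 required, 2,588,831 in favor — approved.
Class III: 2/3 of 1893216 = 1262144; 1,262,144 required, 1,261,977 in favor — not approved.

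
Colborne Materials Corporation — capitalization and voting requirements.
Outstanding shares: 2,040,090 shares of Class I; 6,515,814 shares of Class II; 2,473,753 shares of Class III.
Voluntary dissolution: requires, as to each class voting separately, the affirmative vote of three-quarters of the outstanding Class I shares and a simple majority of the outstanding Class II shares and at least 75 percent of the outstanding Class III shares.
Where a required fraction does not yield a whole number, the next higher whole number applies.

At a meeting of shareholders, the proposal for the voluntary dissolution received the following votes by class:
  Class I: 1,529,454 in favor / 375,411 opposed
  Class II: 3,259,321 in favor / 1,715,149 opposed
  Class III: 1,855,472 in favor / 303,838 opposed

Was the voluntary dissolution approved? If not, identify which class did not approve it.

Class I: 3/4 of 2040090 = 1530067.50, rounded up to 1530068; 1,530,068 required, 1,529,454 in favor — not approved.
Class II: a majority of 6515814 is 3257908; 3,257,908 required, 3,259,321 in favor — approved.
Class III: 3/4 of 2473753 = 1855314.75, rounded up to 1855315; 1,855,315 required, 1,855,472 in favor — approved.

Not approved — the Class I shares did not give the required vote.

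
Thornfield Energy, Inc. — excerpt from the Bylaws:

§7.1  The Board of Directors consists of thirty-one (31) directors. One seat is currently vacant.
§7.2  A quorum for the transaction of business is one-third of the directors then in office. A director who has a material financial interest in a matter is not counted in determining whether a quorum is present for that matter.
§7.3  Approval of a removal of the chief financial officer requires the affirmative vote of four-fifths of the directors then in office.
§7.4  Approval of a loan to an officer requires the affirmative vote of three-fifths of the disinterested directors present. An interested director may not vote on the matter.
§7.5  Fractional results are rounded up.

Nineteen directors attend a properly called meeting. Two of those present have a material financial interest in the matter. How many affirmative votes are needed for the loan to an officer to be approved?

11

The loan to an officer requires three-fifths of the disinterested directors present (19 − 2 = 17).
3/5 of 17 = 10.20, rounded up to 11.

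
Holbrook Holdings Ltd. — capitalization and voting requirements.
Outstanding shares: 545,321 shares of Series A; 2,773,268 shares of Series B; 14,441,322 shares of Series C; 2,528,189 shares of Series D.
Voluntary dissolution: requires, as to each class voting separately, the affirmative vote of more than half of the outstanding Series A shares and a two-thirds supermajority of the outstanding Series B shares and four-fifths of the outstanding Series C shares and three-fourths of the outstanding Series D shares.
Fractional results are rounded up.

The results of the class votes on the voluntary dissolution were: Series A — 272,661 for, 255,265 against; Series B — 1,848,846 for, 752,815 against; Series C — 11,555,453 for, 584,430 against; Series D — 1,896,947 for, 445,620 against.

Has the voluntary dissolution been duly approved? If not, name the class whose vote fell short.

Series A: a majority of 545321 is 272661; 272,661 required, 272,661 in favor — approved.
Series B: 2/3 of 2773268 = 1848845.33, rounded up to 1848846; 1,848,846 required, 1,848,846 in favor — approved.
Series C: 4/5 of 14441322 = 11553057.60, rounded up to 11553058; 11,553,058 required, 11,555,453 in favor — approved.
Series D: 3/4 of 2528189 = 1896141.75, rounded up to 1896142; 1,896,142 required, 1,896,947 in favor — approved.

Approved — every class gave the required vote.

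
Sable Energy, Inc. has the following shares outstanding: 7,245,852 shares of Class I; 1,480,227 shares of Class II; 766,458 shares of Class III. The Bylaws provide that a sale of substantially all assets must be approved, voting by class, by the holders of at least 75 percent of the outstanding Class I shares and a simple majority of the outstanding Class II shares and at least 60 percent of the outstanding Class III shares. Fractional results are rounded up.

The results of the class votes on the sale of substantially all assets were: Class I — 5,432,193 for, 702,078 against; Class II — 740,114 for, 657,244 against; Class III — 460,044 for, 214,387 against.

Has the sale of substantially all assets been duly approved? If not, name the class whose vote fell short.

Not approved — the Class I shares did not give the required vote.

Class I: 3/4 of 7245852 = 5434389; 5,434,389 required, 5,432,193 in favor — not approved.
Class II: a majority of 1480227 is 740114; 740,114 required, 740,114 in favor — approved.
Class III: 3/5 of 766458 = 459874.80, rounded up to 459875; 459,875 required, 460,044 in favor — approved.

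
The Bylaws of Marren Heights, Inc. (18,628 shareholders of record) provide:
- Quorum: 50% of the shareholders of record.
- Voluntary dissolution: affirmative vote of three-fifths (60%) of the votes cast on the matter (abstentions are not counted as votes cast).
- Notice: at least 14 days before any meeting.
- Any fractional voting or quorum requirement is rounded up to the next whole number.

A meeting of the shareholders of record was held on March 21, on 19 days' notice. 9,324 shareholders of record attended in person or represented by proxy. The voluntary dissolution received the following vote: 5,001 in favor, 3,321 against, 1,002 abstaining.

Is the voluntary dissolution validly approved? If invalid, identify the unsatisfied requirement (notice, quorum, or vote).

Valid — all requirements satisfied.

Notice: 19 days given; 14 required. Satisfied.
Quorum: 50% of 18,628 = 9,314; 9,324 present. Satisfied.
Vote: requires three-fifths of the votes cast (9,324 − 1,002 abstaining = 8,322); 3/5 of 8322 = 4993.20, rounded up to 4994, so 4,994 needed; 5,001 in favor. Satisfied.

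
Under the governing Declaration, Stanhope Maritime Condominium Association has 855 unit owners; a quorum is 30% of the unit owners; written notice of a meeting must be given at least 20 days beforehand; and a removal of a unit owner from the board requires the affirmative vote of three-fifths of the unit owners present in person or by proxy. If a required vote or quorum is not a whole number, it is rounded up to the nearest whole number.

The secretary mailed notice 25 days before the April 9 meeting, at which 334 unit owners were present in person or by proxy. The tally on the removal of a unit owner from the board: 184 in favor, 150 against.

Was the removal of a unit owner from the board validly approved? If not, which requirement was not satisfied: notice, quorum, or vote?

Notice: 25 days given; 20 required. Satisfied.
Quorum: 30% of 855 = 256.50, rounded up to 257; 334 present. Satisfied.
Vote: requires three-fifths of those present (334); 3/5 of 334 = 200.40, rounded up to 201, so 201 needed; 184 in favor. Not satisfied.

Invalid — vote requirement not satisfied.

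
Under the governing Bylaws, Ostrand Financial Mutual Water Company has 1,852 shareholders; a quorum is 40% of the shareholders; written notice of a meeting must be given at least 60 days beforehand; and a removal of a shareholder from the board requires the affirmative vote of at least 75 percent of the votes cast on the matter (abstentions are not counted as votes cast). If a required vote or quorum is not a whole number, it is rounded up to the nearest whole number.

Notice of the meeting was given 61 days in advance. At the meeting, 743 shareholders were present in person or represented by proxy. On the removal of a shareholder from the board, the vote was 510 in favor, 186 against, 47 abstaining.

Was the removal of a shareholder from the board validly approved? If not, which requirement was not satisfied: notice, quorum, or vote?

Invalid — vote requirement not satisfied.

Notice: 61 days given; 60 required. Satisfied.
Quorum: 40% of 1,852 = 740.80, rounded up to 741; 743 present. Satisfied.
Vote: requires three-fourths of the votes cast (743 − 47 abstaining = 696); 3/4 of 696 = 522, so 522 needed; 510 in favor. Not satisfied.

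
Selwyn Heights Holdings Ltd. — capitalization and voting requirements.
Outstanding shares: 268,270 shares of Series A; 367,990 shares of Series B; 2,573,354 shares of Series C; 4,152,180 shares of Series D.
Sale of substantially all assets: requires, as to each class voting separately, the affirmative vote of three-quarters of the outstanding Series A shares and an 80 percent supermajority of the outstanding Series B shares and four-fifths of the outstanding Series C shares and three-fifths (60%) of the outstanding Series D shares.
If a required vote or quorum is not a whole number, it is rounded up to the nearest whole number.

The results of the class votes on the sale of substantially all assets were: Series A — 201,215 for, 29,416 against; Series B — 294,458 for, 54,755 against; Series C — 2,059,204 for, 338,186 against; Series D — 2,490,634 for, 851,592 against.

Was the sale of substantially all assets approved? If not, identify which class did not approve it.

Series A: 3/4 of 268270 = 201202.50, rounded up to 201203; 201,203 required, 201,215 in favor — approved.
Series B: 4/5 of 367990 = 294392; 294,392 required, 294,458 in favor — approved.
Series C: 4/5 of 2573354 = 2058683.20, rounded up to 2058684; 2,058,684 required, 2,059,204 in favor — approved.
Series D: 3/5 of 4152180 = 2491308; 2,491,308 required, 2,490,634 in favor — not approved.

Not approved — the Series D shares did not give the required vote.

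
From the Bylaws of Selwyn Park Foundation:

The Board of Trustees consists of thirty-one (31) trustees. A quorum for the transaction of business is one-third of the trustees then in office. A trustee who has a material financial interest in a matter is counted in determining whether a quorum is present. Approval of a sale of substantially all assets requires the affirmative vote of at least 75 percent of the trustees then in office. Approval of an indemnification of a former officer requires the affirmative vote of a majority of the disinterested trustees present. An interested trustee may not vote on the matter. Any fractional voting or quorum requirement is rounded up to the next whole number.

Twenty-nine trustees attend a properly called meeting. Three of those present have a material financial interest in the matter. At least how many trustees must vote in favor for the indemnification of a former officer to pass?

The indemnification of a former officer requires a majority of the disinterested trustees present (29 − 3 = 26).
A majority of 26 is 14.

14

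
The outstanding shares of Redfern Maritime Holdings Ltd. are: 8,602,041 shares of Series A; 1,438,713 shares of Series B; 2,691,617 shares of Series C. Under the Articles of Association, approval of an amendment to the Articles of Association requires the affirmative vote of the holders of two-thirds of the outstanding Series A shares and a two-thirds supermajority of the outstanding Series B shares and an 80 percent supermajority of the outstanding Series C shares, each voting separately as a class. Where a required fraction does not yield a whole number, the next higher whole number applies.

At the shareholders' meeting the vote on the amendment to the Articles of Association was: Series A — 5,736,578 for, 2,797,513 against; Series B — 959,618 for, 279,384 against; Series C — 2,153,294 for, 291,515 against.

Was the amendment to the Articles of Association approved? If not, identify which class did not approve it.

Series A: 2/3 of 8602041 = 5734694; 5,734,694 required, 5,736,578 in favor — approved.
Series B: 2/3 of 1438713 = 959142; 959,142 required, 959,618 in favor — approved.
Series C: 4/5 of 2691617 = 2153293.60, rounded up to 2153294; 2,153,294 required, 2,153,294 in favor — approved.

Approved — every class gave the required vote.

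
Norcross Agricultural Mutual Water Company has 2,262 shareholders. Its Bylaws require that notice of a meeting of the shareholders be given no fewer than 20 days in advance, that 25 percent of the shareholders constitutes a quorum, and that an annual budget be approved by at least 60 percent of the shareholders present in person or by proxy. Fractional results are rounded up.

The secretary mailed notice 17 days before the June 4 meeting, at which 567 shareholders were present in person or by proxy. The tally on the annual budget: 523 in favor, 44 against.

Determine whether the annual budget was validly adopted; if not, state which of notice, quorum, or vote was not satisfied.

Invalid — notice requirement not satisfied.

Notice: 17 days given; 20 required. Not satisfied.
Quorum: 25% of 2,262 = 565.50, rounded up to 566; 567 present. Satisfied.
Vote: requires three-fifths of those present (567); 3/5 of 567 = 340.20, rounded up to 341, so 341 needed; 523 in favor. Satisfied.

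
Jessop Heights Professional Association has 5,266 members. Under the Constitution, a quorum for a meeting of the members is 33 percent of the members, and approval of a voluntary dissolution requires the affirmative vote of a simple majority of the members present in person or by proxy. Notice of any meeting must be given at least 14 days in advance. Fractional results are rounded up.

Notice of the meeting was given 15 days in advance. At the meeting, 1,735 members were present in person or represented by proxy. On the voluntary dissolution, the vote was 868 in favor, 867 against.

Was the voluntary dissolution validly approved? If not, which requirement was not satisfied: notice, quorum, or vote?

Invalid — quorum requirement not satisfied.

Notice: 15 days given; 14 required. Satisfied.
Quorum: 33% of 5,266 = 1,737.78, rounded up to 1,738; 1,735 present. Not satisfied.
Vote: requires a majority of those present (1,735); a majority of 1735 is 868, so 868 needed; 868 in favor. Satisfied.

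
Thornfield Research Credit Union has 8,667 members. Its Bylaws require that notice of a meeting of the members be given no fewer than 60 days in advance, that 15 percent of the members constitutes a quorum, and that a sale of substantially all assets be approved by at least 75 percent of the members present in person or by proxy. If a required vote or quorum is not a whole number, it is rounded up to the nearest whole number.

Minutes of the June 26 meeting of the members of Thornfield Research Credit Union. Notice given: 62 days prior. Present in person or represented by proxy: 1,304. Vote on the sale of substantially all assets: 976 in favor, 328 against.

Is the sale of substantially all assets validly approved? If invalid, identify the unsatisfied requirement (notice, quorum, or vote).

Invalid — vote requirement not satisfied.

Notice: 62 days given; 60 required. Satisfied.
Quorum: 15% of 8,667 = 1,300.05, rounded up to 1,301; 1,304 present. Satisfied.
Vote: requires three-fourths of those present (1,304); 3/4 of 1304 = 978, so 978 needed; 976 in favor. Not satisfied.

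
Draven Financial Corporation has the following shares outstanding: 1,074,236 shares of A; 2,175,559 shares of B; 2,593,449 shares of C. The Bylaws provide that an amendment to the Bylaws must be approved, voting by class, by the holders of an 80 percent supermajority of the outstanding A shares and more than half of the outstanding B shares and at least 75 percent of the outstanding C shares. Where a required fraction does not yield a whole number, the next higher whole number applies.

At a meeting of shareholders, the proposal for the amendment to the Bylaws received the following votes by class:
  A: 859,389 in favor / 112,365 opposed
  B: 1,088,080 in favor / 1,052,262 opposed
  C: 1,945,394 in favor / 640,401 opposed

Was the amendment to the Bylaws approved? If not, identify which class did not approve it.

A: 4/5 of 1074236 = 859388.80, rounded up to 859389; 859,389 required, 859,389 in favor — approved.
B: a majority of 2175559 is 1087780; 1,087,780 required, 1,088,080 in favor — approved.
C: 3/4 of 2593449 = 1945086.75, rounded up to 1945087; 1,945,087 required, 1,945,394 in favor — approved.

Approved — every class gave the required vote.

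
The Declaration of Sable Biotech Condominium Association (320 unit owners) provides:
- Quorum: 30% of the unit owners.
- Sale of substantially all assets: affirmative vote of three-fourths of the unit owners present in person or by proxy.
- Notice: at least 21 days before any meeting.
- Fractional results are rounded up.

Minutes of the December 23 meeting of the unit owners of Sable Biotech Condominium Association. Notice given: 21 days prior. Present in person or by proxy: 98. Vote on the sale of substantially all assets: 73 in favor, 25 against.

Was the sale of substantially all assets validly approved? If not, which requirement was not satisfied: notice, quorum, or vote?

Notice: 21 days given; 21 required. Satisfied.
Quorum: 30% of 320 = 96; 98 present. Satisfied.
Vote: requires three-fourths of those present (98); 3/4 of 98 = 73.50, rounded up to 74, so 74 needed; 73 in favor. Not satisfied.

Invalid — vote requirement not satisfied.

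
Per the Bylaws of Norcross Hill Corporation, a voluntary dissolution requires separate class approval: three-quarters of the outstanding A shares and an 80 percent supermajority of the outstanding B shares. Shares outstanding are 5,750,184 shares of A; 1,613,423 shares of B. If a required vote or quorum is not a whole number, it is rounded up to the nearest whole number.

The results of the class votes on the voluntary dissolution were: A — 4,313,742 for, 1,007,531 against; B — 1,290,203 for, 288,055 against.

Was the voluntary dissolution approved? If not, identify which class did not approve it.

A: 3/4 of 5750184 = 4312638; 4,312,638 required, 4,313,742 in favor — approved.
B: 4/5 of 1613423 = 1290738.40, rounded up to 1290739; 1,290,739 required, 1,290,203 in favor — not approved.

Not approved — the B shares did not give the required vote.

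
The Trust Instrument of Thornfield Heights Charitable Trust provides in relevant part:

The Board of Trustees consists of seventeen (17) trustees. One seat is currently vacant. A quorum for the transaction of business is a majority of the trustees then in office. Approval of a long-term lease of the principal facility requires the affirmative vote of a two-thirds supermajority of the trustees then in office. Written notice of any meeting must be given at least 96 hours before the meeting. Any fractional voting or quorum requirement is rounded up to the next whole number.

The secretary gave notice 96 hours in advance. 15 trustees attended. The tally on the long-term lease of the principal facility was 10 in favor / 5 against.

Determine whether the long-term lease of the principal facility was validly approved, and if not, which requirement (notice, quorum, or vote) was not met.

Invalid — vote requirement not satisfied.

Notice: 96 hours given; 96 required (96 ≥ 96). Satisfied.
Quorum: 15 present; quorum is 9. Satisfied.
Vote: the long-term lease of the principal facility requires two-thirds of the trustees then in office (16). 2/3 of 16 = 10.67, rounded up to 11, so 11 affirmative votes are needed; 10 voted in favor. Not satisfied.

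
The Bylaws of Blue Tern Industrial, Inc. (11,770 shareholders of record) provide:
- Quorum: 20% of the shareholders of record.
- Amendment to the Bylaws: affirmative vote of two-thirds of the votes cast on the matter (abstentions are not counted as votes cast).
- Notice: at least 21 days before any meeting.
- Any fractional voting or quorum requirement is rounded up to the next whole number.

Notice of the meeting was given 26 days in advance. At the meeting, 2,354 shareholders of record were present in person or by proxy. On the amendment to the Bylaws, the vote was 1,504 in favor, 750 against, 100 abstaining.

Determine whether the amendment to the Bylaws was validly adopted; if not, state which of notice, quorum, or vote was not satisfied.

Notice: 26 days given; 21 required. Satisfied.
Quorum: 20% of 11,770 = 2,354; 2,354 present. Satisfied.
Vote: requires two-thirds of the votes cast (2,354 − 100 abstaining = 2,254); 2/3 of 2254 = 1502.67, rounded up to 1503, so 1,503 needed; 1,504 in favor. Satisfied.

Valid — all requirements satisfied.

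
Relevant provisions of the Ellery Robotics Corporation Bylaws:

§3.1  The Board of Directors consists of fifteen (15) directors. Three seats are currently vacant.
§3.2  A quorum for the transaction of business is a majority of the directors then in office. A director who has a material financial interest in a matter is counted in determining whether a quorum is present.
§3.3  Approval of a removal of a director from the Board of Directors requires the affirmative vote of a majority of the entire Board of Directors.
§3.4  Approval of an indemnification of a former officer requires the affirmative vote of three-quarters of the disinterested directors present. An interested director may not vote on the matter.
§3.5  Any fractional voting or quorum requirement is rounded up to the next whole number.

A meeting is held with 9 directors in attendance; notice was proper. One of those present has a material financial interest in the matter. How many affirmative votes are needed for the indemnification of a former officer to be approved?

The indemnification of a former officer requires three-fourths of the disinterested directors present (9 − 1 = 8).
3/4 of 8 = 6.

6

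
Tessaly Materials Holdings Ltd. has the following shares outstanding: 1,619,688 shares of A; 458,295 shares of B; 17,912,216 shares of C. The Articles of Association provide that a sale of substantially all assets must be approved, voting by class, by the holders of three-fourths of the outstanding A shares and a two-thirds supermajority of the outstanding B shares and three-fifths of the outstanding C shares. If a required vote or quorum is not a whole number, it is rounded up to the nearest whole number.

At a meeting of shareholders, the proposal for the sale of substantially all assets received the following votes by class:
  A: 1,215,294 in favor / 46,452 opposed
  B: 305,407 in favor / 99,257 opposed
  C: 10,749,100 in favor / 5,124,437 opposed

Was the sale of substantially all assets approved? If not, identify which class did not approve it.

Not approved — the B shares did not give the required vote.

A: 3/4 of 1619688 = 1214766; 1,214,766 required, 1,215,294 in favor — approved.
B: 2/3 of 458295 = 305530; 305,530 required, 305,407 in favor — not approved.
C: 3/5 of 17912216 = 10747329.60, rounded up to 10747330; 10,747,330 required, 10,749,100 in favor — approved.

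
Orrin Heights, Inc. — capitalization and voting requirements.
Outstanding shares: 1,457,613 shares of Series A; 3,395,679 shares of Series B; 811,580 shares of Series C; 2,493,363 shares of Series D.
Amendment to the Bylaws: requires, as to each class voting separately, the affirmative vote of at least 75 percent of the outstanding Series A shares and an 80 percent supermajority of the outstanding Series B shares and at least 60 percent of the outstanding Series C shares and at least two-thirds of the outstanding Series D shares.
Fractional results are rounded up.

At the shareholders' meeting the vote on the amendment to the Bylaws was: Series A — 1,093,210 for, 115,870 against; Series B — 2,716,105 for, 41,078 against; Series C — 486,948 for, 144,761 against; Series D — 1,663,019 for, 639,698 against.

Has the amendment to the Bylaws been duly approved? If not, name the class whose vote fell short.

Series A: 3/4 of 1457613 = 1093209.75, rounded up to 1093210; 1,093,210 required, 1,093,210 in favor — approved.
Series B: 4/5 of 3395679 = 2716543.20, rounded up to 2716544; 2,716,544 required, 2,716,105 in favor — not approved.
Series C: 3/5 of 811580 = 486948; 486,948 required, 486,948 in favor — approved.
Series D: 2/3 of 2493363 = 1662242; 1,662,242 required, 1,663,019 in favor — approved.

Not approved — the Series B shares did not give the required vote.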